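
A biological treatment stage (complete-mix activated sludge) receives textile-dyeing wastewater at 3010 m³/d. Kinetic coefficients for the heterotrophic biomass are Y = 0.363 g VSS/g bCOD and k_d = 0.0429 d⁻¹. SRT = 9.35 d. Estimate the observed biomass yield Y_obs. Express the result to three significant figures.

Correct the yield for decay: Y_obs = Y/(1 + k_d θ_c) = 0.363 / (1 + 0.0429 × 9.35) = 0.363 / 1.401 = 0.2591.

Y_obs ≈ 0.259 g VSS/g bCOD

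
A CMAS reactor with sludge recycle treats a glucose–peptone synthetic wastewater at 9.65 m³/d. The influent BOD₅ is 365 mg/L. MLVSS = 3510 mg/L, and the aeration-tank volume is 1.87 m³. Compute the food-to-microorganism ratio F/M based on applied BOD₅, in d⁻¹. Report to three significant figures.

F/M ≈ 0.537 d⁻¹

Food-to-microorganism ratio F/M = Q S₀ / (V X) = 9.65 × 365 / (1.870 × 3510) = 0.5366 d⁻¹.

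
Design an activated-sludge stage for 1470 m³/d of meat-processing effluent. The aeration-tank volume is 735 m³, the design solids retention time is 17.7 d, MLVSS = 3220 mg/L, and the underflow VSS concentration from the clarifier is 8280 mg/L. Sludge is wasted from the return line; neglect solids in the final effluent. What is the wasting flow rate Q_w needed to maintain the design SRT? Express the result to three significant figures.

Q_w ≈ 16.1 m³/d

Q_w = (V·X)/(θ_c X_r) = 735.0 × 3220 / (17.7 × 8280) = 16.15 m³/d.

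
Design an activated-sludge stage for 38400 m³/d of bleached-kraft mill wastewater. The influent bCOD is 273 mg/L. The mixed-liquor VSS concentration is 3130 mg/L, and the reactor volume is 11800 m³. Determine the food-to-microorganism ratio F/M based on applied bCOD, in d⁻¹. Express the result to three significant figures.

F/M = Q·S₀ / (V·X) = 38400 × 273 / (11800 × 3130) = 0.2838 g bCOD·(g VSS·d)⁻¹.

F/M ≈ 0.284 d⁻¹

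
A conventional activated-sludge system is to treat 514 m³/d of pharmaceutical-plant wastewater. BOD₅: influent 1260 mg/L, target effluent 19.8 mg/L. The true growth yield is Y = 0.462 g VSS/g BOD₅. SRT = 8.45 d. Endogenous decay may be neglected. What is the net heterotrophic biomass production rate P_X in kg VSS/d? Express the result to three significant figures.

Since k_d ≈ 0, Y_obs = Y = 0.462 g VSS/g BOD₅.
Substrate removed = Q·(S₀ − S) = 514 m³/d × (1260 − 19.8) g/m³ = 6.37×10^5 g/d = 637.5 kg/d.
So the net sludge growth is P_X = 0.4620 × 637.5 = 294.5 kg VSS/d.

P_X ≈ 295 kg VSS/d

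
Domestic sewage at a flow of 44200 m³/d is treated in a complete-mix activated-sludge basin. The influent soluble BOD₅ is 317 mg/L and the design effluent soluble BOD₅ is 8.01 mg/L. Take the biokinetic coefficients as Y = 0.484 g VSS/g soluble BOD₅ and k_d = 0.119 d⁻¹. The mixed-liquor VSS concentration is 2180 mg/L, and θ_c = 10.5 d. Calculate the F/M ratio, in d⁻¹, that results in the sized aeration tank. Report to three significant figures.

F/M ≈ 0.454 d⁻¹

Steady-state biomass mass balance: V·X·(1 + k_d·θ_c) = Y·Q·(S₀ − S)·θ_c, so V = 0.484 × 44200 × (317 − 8.01) × 10.5 / [2180 × (1 + 0.119 × 10.5)] = 6.94×10^7 / 4904 = 14153 m³.
F/M = Q·S₀ / (V·X) = 44200 × 317 / (14153 × 2180) = 0.4541 g soluble BOD₅·(g VSS·d)⁻¹.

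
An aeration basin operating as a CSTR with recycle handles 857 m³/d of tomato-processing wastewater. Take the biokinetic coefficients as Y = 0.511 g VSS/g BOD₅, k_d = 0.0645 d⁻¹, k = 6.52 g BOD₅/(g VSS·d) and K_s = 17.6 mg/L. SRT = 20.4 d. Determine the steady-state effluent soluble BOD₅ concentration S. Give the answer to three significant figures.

Effluent substrate depends only on kinetics and SRT: S = K_s(1 + k_d θ_c) / [θ_c(Yk − k_d) − 1] = 17.6 × (1 + 0.0645 × 20.4) / [20.4 × (0.511 × 6.52 − 0.0645) − 1] = 40.76 / 65.65 = 0.6208 mg/L.

S ≈ 0.621 mg/L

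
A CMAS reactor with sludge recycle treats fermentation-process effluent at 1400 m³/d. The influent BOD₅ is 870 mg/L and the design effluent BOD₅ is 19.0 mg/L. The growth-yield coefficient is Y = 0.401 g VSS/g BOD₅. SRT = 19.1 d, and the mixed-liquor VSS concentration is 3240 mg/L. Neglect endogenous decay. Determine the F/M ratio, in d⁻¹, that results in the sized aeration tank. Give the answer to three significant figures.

F/M ≈ 0.133 d⁻¹

Biomass mass balance (decay neglected): V·X = Y·Q·(S₀ − S)·θ_c, so V = 0.401 × 1400 × (870 − 19.0) × 19.1 / 3240 = 2816 m³.
F/M = Q·S₀ / (V·X) = 1400 × 870 / (2816 × 3240) = 0.1335 g BOD₅·(g VSS·d)⁻¹.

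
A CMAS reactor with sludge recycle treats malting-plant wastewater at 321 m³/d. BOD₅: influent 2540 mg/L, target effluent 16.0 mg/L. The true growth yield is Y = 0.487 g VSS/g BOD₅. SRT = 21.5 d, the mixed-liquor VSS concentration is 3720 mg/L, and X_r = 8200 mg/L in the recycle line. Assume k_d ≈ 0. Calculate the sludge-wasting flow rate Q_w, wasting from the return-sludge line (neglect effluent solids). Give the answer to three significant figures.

Q_w ≈ 48.1 m³/d

Biomass mass balance (decay neglected): V·X = Y·Q·(S₀ − S)·θ_c, so V = 0.487 × 321 × (2540 − 16.0) × 21.5 / 3720 = 2280 m³.
Wasting from the return line (neglecting effluent solids): Q_w = V·X / (θ_c·X_r) = 2280 × 3720 / (21.5 × 8200) = 48.12 m³/d.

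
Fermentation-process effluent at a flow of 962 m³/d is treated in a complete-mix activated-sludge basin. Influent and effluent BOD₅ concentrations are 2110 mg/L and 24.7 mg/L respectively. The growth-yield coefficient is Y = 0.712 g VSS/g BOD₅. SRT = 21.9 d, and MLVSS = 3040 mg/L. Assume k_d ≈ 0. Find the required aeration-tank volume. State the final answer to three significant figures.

V ≈ 10300 m³

With k_d = 0 the design equation reduces to V = Y Q (S₀−S) θ_c / X = 0.712 × 962 × (2110 − 24.7) × 21.9 / 3040 = 10289 m³.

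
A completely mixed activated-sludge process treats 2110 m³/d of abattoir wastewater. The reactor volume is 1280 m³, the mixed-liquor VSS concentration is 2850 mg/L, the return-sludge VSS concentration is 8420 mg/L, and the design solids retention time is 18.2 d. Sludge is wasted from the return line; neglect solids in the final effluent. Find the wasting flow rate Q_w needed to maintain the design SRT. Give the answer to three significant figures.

Q_w ≈ 23.8 m³/d

Q_w = (V·X)/(θ_c X_r) = 1280 × 2850 / (18.2 × 8420) = 23.81 m³/d.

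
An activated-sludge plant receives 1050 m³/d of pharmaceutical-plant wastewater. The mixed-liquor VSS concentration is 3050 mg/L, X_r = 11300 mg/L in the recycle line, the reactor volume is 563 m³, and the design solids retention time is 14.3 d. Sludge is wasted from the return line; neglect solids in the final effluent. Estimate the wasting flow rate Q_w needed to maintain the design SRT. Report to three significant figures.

θ_c = V·X/(Q_w·X_r) when wasting from the recycle, so Q_w = V·X/(θ_c·X_r) = 563.0 × 3050 / (14.3 × 11300) = 10.63 m³/d.

Q_w ≈ 10.6 m³/d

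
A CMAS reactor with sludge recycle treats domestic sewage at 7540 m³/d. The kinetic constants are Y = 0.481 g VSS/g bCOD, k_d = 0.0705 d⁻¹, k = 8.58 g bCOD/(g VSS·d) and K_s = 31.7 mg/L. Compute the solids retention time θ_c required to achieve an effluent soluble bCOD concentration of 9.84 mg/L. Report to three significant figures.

From 1/θ_c = Y·k·S/(K_s + S) − k_d: Y·k·S/(K_s+S) = 0.481 × 8.58 × 9.84 / (31.7 + 9.84) = 0.9776 d⁻¹.
Then 1/θ_c = μ − k_d = 0.9776 − 0.0705 = 0.9071 d⁻¹, giving θ_c = 1.102 d.

θ_c ≈ 1.10 d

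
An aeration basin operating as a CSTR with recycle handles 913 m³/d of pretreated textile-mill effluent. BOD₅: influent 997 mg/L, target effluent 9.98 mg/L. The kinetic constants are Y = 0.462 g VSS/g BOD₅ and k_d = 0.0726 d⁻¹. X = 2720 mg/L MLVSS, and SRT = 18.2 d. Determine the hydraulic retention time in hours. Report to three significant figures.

τ ≈ 31.5 h

Steady-state biomass mass balance: V·X·(1 + k_d·θ_c) = Y·Q·(S₀ − S)·θ_c, so V = 0.462 × 913 × (997 − 9.98) × 18.2 / [2720 × (1 + 0.0726 × 18.2)] = 7.58×10^6 / 6314 = 1200 m³.
τ = V/Q = 1200/913 = 1.314 d, or 31.55 h.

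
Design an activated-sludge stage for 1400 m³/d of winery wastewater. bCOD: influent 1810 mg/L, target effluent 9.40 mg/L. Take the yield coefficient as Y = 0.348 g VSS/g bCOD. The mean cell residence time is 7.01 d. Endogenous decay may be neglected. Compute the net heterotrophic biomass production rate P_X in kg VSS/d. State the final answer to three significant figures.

No decay correction is needed, so Y_obs = Y = 0.348.
Q·(S₀ − S) = 1400 × (1810 − 9.40) × 10⁻³ = 2521 kg/d removed.
Net biomass production P_X = Y_obs × Q·(S₀ − S) = 0.3480 × 2521 = 877.3 kg VSS/d.

P_X ≈ 877 kg VSS/d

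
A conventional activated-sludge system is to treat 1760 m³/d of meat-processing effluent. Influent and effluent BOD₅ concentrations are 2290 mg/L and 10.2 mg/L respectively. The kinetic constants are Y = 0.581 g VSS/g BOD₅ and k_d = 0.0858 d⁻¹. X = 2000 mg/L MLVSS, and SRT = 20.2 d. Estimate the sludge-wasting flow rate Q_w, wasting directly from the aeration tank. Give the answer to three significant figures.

Rearranging the biomass balance for a CMAS with decay, V = Y·Q·ΔS·θ_c / [X·(1+k_d θ_c)] = 0.581 × 1760 × (2290 − 10.2) × 20.2 / [2000 × (1 + 0.0858 × 20.2)] = 4.71×10^7 / 5466 = 8615 m³.
With mixed-liquor wasting, θ_c = V/Q_w, so Q_w = V/θ_c = 8615/20.2 = 426.5 m³/d.

Q_w ≈ 426 m³/d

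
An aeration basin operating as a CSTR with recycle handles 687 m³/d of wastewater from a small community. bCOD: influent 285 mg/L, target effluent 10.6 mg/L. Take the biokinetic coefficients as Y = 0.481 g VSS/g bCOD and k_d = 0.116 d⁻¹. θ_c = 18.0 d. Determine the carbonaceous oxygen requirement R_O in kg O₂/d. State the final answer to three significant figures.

R_O ≈ 147 kg O₂/d

Y_obs = Y / (1 + k_d θ_c) = 0.481 / (1 + 0.116 × 18.0) = 0.481 / 3.088 = 0.1558.
ΔS = 285 − 10.6 = 274.4 mg/L, so the substrate removal rate is 687 × 274.4/1000 = 188.5 kg bCOD/d.
Biomass synthesised: P_X = Y_obs × 188.5 = 29.36 kg VSS/d.
Carbonaceous O₂ demand = substrate oxidised − cell-mass equivalent = 188.5 − 1.42 × 29.36 = 146.8 kg O₂/d.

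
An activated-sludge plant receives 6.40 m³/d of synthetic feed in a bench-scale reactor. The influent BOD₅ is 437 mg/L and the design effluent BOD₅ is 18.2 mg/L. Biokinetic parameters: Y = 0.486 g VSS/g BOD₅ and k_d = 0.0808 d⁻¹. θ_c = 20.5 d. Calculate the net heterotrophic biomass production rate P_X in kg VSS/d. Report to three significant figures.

Observed yield with endogenous decay: Y_obs = Y / (1 + k_d·θ_c) = 0.486 / (1 + 0.0808 × 20.5) = 0.486 / 2.656 = 0.1830 g VSS/g BOD₅.
Substrate removed = Q·(S₀ − S) = 6.40 m³/d × (437 − 18.2) g/m³ = 2.68×10^3 g/d = 2.680 kg/d.
So the net sludge growth is P_X = 0.1830 × 2.680 = 0.4904 kg VSS/d.

P_X ≈ 0.490 kg VSS/d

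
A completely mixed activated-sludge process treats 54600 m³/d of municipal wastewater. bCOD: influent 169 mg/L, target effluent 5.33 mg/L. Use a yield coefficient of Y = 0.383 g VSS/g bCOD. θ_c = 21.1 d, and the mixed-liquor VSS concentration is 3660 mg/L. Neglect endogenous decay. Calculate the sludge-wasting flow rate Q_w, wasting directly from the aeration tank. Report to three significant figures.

With k_d = 0 the design equation reduces to V = Y Q (S₀−S) θ_c / X = 0.383 × 54600 × (169 − 5.33) × 21.1 / 3660 = 19732 m³.
With mixed-liquor wasting, θ_c = V/Q_w, so Q_w = V/θ_c = 19732/21.1 = 935.1 m³/d.

Q_w ≈ 935 m³/d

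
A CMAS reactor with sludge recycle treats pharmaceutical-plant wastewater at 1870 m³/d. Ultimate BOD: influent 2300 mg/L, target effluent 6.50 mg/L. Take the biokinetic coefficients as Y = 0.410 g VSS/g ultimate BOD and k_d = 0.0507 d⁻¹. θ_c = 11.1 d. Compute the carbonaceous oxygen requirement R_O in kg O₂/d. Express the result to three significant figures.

R_O ≈ 2690 kg O₂/d

Observed yield with endogenous decay: Y_obs = Y / (1 + k_d·θ_c) = 0.410 / (1 + 0.0507 × 11.1) = 0.410 / 1.563 = 0.2624 g VSS/g ultimate BOD.
Substrate removed = Q·(S₀ − S) = 1870 m³/d × (2300 − 6.50) g/m³ = 4.29×10^6 g/d = 4289 kg/d.
Net sludge production P_X = 0.2624 × 4289 = 1125 kg VSS/d.
R_O = Q·ΔS − 1.42 P_X = 4289 − 1598 = 2691 kg O₂/d.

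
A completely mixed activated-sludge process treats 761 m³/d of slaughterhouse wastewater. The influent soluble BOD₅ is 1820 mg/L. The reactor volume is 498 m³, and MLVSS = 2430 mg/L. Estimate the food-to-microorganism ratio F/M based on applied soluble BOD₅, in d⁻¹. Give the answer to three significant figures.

F/M ≈ 1.14 d⁻¹

Food-to-microorganism ratio F/M = Q S₀ / (V X) = 761 × 1820 / (498.0 × 2430) = 1.145 d⁻¹.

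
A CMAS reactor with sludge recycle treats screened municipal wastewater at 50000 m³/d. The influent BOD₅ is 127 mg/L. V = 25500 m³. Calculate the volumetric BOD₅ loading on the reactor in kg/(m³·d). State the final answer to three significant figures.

L_v ≈ 0.249 kg BOD₅/(m³·d)

L_v = Q S₀ / V = 50000 × 127 × 10⁻³ / 25500 = 0.2490 kg/(m³·d).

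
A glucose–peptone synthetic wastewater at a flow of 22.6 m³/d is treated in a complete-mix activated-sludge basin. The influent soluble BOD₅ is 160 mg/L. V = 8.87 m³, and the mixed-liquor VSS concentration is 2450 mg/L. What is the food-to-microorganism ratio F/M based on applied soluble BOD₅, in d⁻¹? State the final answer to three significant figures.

F/M = applied load / biomass = Q·S₀/(V·X) = 22.6 × 160 / (8.870 × 2450) = 0.1664 d⁻¹.

F/M ≈ 0.166 d⁻¹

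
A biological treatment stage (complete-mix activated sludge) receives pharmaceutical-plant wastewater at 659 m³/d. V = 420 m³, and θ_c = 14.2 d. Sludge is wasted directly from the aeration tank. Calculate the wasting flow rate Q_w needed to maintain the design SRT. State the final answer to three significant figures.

With mixed-liquor wasting, θ_c = V/Q_w, so Q_w = V/θ_c = 420.0/14.2 = 29.58 m³/d.

Q_w ≈ 29.6 m³/d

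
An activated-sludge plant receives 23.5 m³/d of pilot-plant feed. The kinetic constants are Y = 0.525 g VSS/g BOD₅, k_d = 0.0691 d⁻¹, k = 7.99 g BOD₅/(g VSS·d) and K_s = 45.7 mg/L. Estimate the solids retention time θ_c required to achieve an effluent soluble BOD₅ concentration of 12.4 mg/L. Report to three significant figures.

θ_c ≈ 1.21 d

From 1/θ_c = Y·k·S/(K_s + S) − k_d: Y·k·S/(K_s+S) = 0.525 × 7.99 × 12.4 / (45.7 + 12.4) = 0.8953 d⁻¹.
θ_c = 1/(μ − k_d) = 1/(0.8953 − 0.0691) = 1/0.8262 = 1.210 d.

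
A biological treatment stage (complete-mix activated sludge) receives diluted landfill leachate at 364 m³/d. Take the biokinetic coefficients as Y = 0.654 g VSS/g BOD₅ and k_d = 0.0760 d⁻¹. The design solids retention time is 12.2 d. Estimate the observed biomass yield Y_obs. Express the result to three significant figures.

Y_obs ≈ 0.339 g VSS/g BOD₅

The observed yield is Y_obs = Y/(1 + k_d·θ_c) = 0.654 / (1 + 0.0760 × 12.2) = 0.654 / 1.927 = 0.3394 g VSS per g BOD₅ removed.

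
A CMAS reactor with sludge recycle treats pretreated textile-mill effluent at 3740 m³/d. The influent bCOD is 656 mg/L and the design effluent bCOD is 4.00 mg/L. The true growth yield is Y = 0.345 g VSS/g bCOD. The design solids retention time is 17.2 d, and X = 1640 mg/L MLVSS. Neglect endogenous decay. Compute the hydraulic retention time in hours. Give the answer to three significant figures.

V·X = Y·Q·ΔS·θ_c gives V = 0.345 × 3740 × (656 − 4.00) × 17.2 / 1640 = 8823 m³.
Hydraulic retention time τ = V/Q = 8823 / 3740 = 2.359 d = 56.62 h.

τ ≈ 56.6 h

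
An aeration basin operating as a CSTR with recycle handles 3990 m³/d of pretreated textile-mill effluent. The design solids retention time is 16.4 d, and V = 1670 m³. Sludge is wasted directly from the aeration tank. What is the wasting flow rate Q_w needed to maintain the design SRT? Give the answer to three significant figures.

Wasting from the aeration tank: Q_w = V / θ_c = 1670 / 16.4 = 101.8 m³/d.

Q_w ≈ 102 m³/d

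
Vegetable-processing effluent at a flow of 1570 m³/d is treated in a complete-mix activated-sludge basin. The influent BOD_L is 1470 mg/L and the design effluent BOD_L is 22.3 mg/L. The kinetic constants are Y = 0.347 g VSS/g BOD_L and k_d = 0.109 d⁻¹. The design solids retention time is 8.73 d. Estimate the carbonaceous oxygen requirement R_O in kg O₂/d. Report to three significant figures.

The observed yield is Y_obs = Y/(1 + k_d·θ_c) = 0.347 / (1 + 0.109 × 8.73) = 0.347 / 1.952 = 0.1778 g VSS per g BOD_L removed.
ΔS = 1470 − 22.3 = 1448 mg/L, so the substrate removal rate is 1570 × 1448/1000 = 2273 kg BOD_L/d.
Biomass synthesised: P_X = Y_obs × 2273 = 404.1 kg VSS/d.
R_O = Q·ΔS − 1.42 P_X = 2273 − 573.9 = 1699 kg O₂/d.

R_O ≈ 1700 kg O₂/d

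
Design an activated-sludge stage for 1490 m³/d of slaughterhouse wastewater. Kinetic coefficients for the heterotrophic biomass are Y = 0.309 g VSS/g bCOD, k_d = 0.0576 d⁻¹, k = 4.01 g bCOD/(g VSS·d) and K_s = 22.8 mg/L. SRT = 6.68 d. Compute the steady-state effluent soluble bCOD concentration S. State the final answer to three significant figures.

Effluent substrate depends only on kinetics and SRT: S = K_s(1 + k_d θ_c) / [θ_c(Yk − k_d) − 1] = 22.8 × (1 + 0.0576 × 6.68) / [6.68 × (0.309 × 4.01 − 0.0576) − 1] = 31.57 / 6.892 = 4.581 mg/L.

S ≈ 4.58 mg/L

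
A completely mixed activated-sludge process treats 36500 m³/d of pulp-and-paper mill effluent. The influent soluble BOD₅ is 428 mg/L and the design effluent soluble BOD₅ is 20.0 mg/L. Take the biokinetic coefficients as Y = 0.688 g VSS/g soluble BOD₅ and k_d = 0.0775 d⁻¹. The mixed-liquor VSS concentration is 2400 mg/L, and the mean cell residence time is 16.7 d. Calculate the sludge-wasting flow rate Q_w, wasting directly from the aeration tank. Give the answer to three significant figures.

Q_w ≈ 1860 m³/d

Steady-state biomass mass balance: V·X·(1 + k_d·θ_c) = Y·Q·(S₀ − S)·θ_c, so V = 0.688 × 36500 × (428 − 20.0) × 16.7 / [2400 × (1 + 0.0775 × 16.7)] = 1.71×10^8 / 5506 = 31075 m³.
With mixed-liquor wasting, θ_c = V/Q_w, so Q_w = V/θ_c = 31075/16.7 = 1861 m³/d.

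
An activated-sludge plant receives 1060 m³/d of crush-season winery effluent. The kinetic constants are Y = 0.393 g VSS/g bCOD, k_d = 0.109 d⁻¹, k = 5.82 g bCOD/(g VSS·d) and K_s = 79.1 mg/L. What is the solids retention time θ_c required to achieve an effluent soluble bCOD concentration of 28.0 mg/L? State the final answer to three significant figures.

From 1/θ_c = Y·k·S/(K_s + S) − k_d: Y·k·S/(K_s+S) = 0.393 × 5.82 × 28.0 / (79.1 + 28.0) = 0.5980 d⁻¹.
θ_c = 1/(μ − k_d) = 1/(0.5980 − 0.109) = 1/0.4890 = 2.045 d.

θ_c ≈ 2.05 d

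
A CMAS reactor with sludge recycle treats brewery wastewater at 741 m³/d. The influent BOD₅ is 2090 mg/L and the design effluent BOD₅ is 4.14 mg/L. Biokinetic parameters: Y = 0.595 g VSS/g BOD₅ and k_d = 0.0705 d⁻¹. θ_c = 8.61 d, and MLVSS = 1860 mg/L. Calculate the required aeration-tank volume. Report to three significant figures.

From the SRT design equation V = Y Q (S₀−S) θ_c / [X (1 + k_d θ_c)] = 0.595 × 741 × (2090 − 4.14) × 8.61 / [1860 × (1 + 0.0705 × 8.61)] = 7.92×10^6 / 2989 = 2649 m³.

V ≈ 2650 m³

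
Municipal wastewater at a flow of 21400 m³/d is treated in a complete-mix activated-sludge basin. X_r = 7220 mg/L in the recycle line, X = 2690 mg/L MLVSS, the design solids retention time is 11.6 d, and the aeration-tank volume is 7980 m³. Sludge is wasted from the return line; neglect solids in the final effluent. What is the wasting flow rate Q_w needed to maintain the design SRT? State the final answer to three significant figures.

Q_w = (V·X)/(θ_c X_r) = 7980 × 2690 / (11.6 × 7220) = 256.3 m³/d.

Q_w ≈ 256 m³/d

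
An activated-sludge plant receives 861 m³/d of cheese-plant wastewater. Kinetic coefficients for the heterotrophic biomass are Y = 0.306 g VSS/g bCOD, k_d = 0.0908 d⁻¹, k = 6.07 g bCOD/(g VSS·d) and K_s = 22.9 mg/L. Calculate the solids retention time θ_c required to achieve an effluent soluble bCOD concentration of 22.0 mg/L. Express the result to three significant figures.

At the target effluent, Y k S/(K_s+S) = 0.306×6.07×22.0/44.90 = 0.9101 d⁻¹.
Then 1/θ_c = μ − k_d = 0.9101 − 0.0908 = 0.8193 d⁻¹, giving θ_c = 1.221 d.

θ_c ≈ 1.22 d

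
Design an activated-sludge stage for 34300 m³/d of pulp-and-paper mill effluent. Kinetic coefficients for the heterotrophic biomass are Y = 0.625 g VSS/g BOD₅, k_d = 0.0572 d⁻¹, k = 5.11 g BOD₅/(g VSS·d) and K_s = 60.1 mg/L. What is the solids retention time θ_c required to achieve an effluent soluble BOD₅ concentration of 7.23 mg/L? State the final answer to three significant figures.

From 1/θ_c = Y·k·S/(K_s + S) − k_d: Y·k·S/(K_s+S) = 0.625 × 5.11 × 7.23 / (60.1 + 7.23) = 0.3429 d⁻¹.
Then 1/θ_c = μ − k_d = 0.3429 − 0.0572 = 0.2857 d⁻¹, giving θ_c = 3.500 d.

θ_c ≈ 3.50 d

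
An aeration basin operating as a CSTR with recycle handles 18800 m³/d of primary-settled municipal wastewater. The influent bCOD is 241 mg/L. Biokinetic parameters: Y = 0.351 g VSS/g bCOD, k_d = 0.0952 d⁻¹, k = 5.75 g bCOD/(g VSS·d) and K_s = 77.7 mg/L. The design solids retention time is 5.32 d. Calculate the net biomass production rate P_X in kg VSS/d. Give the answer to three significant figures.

P_X ≈ 1000 kg VSS/d

For a completely mixed reactor with recycle the Lawrence–McCarty relation gives S = K_s·(1 + k_d·θ_c) / [θ_c·(Y·k − k_d) − 1] = 77.7 × (1 + 0.0952 × 5.32) / [5.32 × (0.351 × 5.75 − 0.0952) − 1] = 117.1 / 9.231 = 12.68 mg/L.
Y_obs = Y / (1 + k_d θ_c) = 0.351 / (1 + 0.0952 × 5.32) = 0.351 / 1.506 = 0.2330.
ΔS = 241 − 12.7 = 228.3 mg/L, so the substrate removal rate is 18800 × 228.3/1000 = 4292 kg bCOD/d.
So the net sludge growth is P_X = 0.2330 × 4292 = 1000 kg VSS/d.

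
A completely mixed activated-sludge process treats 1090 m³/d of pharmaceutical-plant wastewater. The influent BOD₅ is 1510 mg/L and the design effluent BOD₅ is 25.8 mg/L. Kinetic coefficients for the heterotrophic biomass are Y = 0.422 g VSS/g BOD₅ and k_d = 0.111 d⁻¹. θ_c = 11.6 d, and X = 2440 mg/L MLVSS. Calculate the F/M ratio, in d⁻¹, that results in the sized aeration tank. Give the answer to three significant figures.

F/M ≈ 0.475 d⁻¹

Rearranging the biomass balance for a CMAS with decay, V = Y·Q·ΔS·θ_c / [X·(1+k_d θ_c)] = 0.422 × 1090 × (1510 − 25.8) × 11.6 / [2440 × (1 + 0.111 × 11.6)] = 7.92×10^6 / 5582 = 1419 m³.
F/M = applied load / biomass = Q·S₀/(V·X) = 1090 × 1510 / (1419 × 2440) = 0.4754 d⁻¹.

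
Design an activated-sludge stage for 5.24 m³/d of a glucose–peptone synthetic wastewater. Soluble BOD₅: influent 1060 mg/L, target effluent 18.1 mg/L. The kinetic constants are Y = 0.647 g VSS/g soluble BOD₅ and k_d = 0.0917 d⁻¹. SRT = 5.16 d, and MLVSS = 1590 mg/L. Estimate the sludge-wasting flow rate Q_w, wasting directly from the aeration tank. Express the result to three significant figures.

Q_w ≈ 1.51 m³/d

From the SRT design equation V = Y Q (S₀−S) θ_c / [X (1 + k_d θ_c)] = 0.647 × 5.24 × (1060 − 18.1) × 5.16 / [1590 × (1 + 0.0917 × 5.16)] = 1.82×10^4 / 2342 = 7.781 m³.
Wasting from the aeration tank: Q_w = V / θ_c = 7.781 / 5.16 = 1.508 m³/d.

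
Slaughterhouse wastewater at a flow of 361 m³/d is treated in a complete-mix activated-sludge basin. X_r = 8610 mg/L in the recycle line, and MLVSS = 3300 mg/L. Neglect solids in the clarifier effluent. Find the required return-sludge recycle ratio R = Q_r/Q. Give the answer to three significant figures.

R ≈ 0.621

R = Q_r/Q = X/(X_r − X) = 3300 / (8610 − 3300) = 0.6215.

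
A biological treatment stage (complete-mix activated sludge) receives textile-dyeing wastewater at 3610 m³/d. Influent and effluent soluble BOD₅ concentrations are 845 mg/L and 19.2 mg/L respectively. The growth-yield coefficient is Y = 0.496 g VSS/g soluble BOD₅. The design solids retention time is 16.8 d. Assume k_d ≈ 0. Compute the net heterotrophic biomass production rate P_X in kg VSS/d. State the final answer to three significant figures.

With endogenous decay neglected, the observed yield equals the true yield: Y_obs = Y = 0.496 g VSS/g soluble BOD₅.
Q·(S₀ − S) = 3610 × (845 − 19.2) × 10⁻³ = 2981 kg/d removed.
So the net sludge growth is P_X = 0.4960 × 2981 = 1479 kg VSS/d.

P_X ≈ 1480 kg VSS/d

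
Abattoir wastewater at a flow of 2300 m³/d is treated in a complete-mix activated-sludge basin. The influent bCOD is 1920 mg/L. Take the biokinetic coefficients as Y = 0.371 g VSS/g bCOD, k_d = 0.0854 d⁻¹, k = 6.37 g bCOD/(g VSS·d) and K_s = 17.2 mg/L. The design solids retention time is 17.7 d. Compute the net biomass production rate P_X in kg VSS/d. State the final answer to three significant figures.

Effluent substrate depends only on kinetics and SRT: S = K_s(1 + k_d θ_c) / [θ_c(Yk − k_d) − 1] = 17.2 × (1 + 0.0854 × 17.7) / [17.7 × (0.371 × 6.37 − 0.0854) − 1] = 43.20 / 39.32 = 1.099 mg/L.
The observed yield is Y_obs = Y/(1 + k_d·θ_c) = 0.371 / (1 + 0.0854 × 17.7) = 0.371 / 2.512 = 0.1477 g VSS per g bCOD removed.
Substrate removed = Q·(S₀ − S) = 2300 m³/d × (1920 − 1.10) g/m³ = 4.41×10^6 g/d = 4413 kg/d.
P_X = Y_obs · Q(S₀ − S) = 0.1477 × 4413 = 651.9 kg VSS/d.

P_X ≈ 652 kg VSS/d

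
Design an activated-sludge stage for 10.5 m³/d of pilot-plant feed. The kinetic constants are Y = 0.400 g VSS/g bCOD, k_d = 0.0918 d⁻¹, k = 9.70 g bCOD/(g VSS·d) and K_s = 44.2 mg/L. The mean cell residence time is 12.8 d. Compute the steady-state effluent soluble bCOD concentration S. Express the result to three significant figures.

For a completely mixed reactor with recycle the Lawrence–McCarty relation gives S = K_s·(1 + k_d·θ_c) / [θ_c·(Y·k − k_d) − 1] = 44.2 × (1 + 0.0918 × 12.8) / [12.8 × (0.400 × 9.70 − 0.0918) − 1] = 96.14 / 47.49 = 2.024 mg/L.

S ≈ 2.02 mg/L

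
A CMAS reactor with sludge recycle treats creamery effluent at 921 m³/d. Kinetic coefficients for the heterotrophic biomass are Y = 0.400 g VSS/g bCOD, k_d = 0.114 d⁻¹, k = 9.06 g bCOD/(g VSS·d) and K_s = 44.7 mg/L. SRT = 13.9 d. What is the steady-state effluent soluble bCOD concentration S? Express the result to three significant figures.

S ≈ 2.42 mg/L

From the Monod/SRT balance for a CMAS, S = K_s·(1+k_d θ_c)/[θ_c·(Y k − k_d) − 1] = 44.7 × (1 + 0.114 × 13.9) / [13.9 × (0.400 × 9.06 − 0.114) − 1] = 115.5 / 47.79 = 2.418 mg/L.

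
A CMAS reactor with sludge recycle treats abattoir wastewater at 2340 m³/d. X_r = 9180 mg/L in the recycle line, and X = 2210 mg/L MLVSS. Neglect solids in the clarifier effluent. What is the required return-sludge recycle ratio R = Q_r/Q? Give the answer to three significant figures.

R ≈ 0.317

Solids balance on the clarifier gives (1+R)X = R·X_r, so R = X/(X_r − X) = 2210 / (9180 − 2210) = 0.3171.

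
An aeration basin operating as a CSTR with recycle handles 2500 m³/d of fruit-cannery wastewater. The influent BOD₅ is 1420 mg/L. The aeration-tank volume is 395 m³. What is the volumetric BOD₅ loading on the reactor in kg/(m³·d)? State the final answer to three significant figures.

Applied BOD₅ load per unit volume = Q·S₀/V = (2500 × 1420/1000)/395.0 = 8.987 kg BOD₅·m⁻³·d⁻¹.

L_v ≈ 8.99 kg BOD₅/(m³·d)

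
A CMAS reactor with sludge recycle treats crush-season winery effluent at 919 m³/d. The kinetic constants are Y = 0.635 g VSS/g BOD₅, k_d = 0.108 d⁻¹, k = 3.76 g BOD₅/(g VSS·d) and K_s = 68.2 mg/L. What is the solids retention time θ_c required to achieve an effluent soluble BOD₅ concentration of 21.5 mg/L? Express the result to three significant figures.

θ_c ≈ 2.15 d

Specific growth rate at S = 21.5 mg/L: μ = YkS/(K_s+S) = 0.635·3.76·21.5/(68.2+21.5) = 0.5723 d⁻¹.
θ_c = 1/(μ − k_d) = 1/(0.5723 − 0.108) = 1/0.4643 = 2.154 d.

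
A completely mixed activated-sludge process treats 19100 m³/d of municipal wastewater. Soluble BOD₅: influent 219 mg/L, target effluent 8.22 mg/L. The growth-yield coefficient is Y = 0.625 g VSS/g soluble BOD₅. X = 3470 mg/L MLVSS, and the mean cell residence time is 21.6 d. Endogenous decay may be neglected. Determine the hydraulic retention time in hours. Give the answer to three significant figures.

τ ≈ 19.7 h

With k_d = 0 the design equation reduces to V = Y Q (S₀−S) θ_c / X = 0.625 × 19100 × (219 − 8.22) × 21.6 / 3470 = 15663 m³.
HRT = V/Q = 15663 m³ / 19100 m³·d⁻¹ = 0.8200 d × 24 = 19.68 h.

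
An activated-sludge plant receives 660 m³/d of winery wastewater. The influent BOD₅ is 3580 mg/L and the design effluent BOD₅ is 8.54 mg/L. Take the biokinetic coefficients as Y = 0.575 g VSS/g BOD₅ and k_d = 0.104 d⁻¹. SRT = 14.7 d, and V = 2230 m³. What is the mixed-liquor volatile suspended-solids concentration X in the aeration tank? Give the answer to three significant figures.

X = Y·Q·ΔS·θ_c / [V·(1 + k_d θ_c)] = 0.575 × 660 × (3580 − 8.54) × 14.7 / [2230 × (1 + 0.104 × 14.7)] = 3533 mg/L.

X ≈ 3530 mg/L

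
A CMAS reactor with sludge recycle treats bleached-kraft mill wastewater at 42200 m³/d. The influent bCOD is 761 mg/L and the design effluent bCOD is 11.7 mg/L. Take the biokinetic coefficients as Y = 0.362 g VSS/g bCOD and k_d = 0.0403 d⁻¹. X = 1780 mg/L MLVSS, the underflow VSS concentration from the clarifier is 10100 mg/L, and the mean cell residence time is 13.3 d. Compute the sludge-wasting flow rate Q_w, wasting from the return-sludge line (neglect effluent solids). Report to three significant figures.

Q_w ≈ 738 m³/d

From the SRT design equation V = Y Q (S₀−S) θ_c / [X (1 + k_d θ_c)] = 0.362 × 42200 × (761 − 11.7) × 13.3 / [1780 × (1 + 0.0403 × 13.3)] = 1.52×10^8 / 2734 = 55683 m³.
Wasting from the return line (neglecting effluent solids): Q_w = V·X / (θ_c·X_r) = 55683 × 1780 / (13.3 × 10100) = 737.8 m³/d.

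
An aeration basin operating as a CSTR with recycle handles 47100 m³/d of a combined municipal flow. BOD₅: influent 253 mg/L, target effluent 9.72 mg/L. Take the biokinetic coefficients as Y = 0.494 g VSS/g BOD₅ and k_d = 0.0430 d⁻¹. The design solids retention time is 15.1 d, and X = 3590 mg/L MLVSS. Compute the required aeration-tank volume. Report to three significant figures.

V ≈ 14400 m³

Steady-state biomass mass balance: V·X·(1 + k_d·θ_c) = Y·Q·(S₀ − S)·θ_c, so V = 0.494 × 47100 × (253 − 9.72) × 15.1 / [3590 × (1 + 0.0430 × 15.1)] = 8.55×10^7 / 5921 = 14436 m³.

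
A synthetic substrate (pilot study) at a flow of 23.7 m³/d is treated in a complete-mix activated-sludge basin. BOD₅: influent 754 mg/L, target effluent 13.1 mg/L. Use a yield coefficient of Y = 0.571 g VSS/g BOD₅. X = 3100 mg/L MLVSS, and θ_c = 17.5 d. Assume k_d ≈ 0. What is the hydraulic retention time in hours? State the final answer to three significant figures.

V·X = Y·Q·ΔS·θ_c gives V = 0.571 × 23.7 × (754 − 13.1) × 17.5 / 3100 = 56.60 m³.
Hydraulic retention time τ = V/Q = 56.60 / 23.7 = 2.388 d = 57.32 h.

τ ≈ 57.3 h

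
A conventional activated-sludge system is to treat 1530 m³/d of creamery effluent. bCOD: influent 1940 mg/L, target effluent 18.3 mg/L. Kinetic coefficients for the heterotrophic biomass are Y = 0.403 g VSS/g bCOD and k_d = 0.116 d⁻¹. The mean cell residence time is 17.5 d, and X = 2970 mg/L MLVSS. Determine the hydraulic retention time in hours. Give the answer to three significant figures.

τ ≈ 36.1 h

Steady-state biomass mass balance: V·X·(1 + k_d·θ_c) = Y·Q·(S₀ − S)·θ_c, so V = 0.403 × 1530 × (1940 − 18.3) × 17.5 / [2970 × (1 + 0.116 × 17.5)] = 2.07×10^7 / 8999 = 2304 m³.
τ = V/Q = 2304/1530 = 1.506 d, or 36.14 h.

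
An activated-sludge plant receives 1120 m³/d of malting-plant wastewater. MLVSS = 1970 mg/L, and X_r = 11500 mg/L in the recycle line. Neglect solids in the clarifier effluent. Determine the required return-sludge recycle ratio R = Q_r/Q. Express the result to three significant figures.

R ≈ 0.207

R = Q_r/Q = X/(X_r − X) = 1970 / (11500 − 1970) = 0.2067.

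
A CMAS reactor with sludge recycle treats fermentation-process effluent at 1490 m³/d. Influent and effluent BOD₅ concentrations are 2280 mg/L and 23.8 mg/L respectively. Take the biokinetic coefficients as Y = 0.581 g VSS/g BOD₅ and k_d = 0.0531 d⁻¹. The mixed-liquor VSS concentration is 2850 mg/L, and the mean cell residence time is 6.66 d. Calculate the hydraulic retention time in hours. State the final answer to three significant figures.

Steady-state biomass mass balance: V·X·(1 + k_d·θ_c) = Y·Q·(S₀ − S)·θ_c, so V = 0.581 × 1490 × (2280 − 23.8) × 6.66 / [2850 × (1 + 0.0531 × 6.66)] = 1.3×10^7 / 3858 = 3372 m³.
Hydraulic retention time τ = V/Q = 3372 / 1490 = 2.263 d = 54.31 h.

τ ≈ 54.3 h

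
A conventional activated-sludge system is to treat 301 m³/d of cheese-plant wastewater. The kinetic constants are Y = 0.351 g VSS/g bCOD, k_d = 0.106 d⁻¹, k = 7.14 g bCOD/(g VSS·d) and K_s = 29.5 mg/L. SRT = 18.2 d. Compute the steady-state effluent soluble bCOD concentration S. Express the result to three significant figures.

From the Monod/SRT balance for a CMAS, S = K_s·(1+k_d θ_c)/[θ_c·(Y k − k_d) − 1] = 29.5 × (1 + 0.106 × 18.2) / [18.2 × (0.351 × 7.14 − 0.106) − 1] = 86.41 / 42.68 = 2.025 mg/L.

S ≈ 2.02 mg/L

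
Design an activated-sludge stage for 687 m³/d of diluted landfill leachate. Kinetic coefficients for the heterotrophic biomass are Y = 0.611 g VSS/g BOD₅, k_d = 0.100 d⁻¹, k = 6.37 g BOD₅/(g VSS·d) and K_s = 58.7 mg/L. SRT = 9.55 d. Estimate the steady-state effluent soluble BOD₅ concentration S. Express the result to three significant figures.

For a completely mixed reactor with recycle the Lawrence–McCarty relation gives S = K_s·(1 + k_d·θ_c) / [θ_c·(Y·k − k_d) − 1] = 58.7 × (1 + 0.100 × 9.55) / [9.55 × (0.611 × 6.37 − 0.100) − 1] = 114.8 / 35.21 = 3.259 mg/L.

S ≈ 3.26 mg/L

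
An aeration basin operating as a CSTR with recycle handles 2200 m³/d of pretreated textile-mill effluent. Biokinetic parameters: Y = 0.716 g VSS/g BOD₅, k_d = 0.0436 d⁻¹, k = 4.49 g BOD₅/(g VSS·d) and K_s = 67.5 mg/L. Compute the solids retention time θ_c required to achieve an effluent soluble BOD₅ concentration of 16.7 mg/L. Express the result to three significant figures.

From 1/θ_c = Y·k·S/(K_s + S) − k_d: Y·k·S/(K_s+S) = 0.716 × 4.49 × 16.7 / (67.5 + 16.7) = 0.6376 d⁻¹.
1/θ_c = 0.6376 − 0.0436 = 0.5940 d⁻¹, so θ_c = 1.683 d.

θ_c ≈ 1.68 d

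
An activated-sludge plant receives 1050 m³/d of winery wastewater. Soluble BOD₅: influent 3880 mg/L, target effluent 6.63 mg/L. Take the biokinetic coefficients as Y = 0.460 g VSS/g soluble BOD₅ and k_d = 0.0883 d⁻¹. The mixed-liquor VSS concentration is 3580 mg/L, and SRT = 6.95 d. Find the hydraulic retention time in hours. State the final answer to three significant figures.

Steady-state biomass mass balance: V·X·(1 + k_d·θ_c) = Y·Q·(S₀ − S)·θ_c, so V = 0.460 × 1050 × (3880 − 6.63) × 6.95 / [3580 × (1 + 0.0883 × 6.95)] = 1.3×10^7 / 5777 = 2251 m³.
τ = V/Q = 2251/1050 = 2.144 d, or 51.44 h.

τ ≈ 51.4 h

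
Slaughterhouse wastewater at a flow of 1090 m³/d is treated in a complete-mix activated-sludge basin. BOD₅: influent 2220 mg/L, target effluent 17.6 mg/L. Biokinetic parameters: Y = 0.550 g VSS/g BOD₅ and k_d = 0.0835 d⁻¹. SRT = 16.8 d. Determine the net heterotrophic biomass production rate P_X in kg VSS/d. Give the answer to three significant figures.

The observed yield is Y_obs = Y/(1 + k_d·θ_c) = 0.550 / (1 + 0.0835 × 16.8) = 0.550 / 2.403 = 0.2289 g VSS per g BOD₅ removed.
Substrate removed = Q·(S₀ − S) = 1090 m³/d × (2220 − 17.6) g/m³ = 2.4×10^6 g/d = 2401 kg/d.
P_X = Y_obs · Q(S₀ − S) = 0.2289 × 2401 = 549.5 kg VSS/d.

P_X ≈ 550 kg VSS/d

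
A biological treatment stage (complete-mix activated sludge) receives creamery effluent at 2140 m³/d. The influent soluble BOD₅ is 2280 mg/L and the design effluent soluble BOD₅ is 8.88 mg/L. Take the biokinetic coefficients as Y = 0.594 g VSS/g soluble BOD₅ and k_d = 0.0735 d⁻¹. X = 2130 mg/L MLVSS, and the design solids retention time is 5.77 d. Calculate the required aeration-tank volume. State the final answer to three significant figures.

Steady-state biomass mass balance: V·X·(1 + k_d·θ_c) = Y·Q·(S₀ − S)·θ_c, so V = 0.594 × 2140 × (2280 − 8.88) × 5.77 / [2130 × (1 + 0.0735 × 5.77)] = 1.67×10^7 / 3033 = 5492 m³.

V ≈ 5490 m³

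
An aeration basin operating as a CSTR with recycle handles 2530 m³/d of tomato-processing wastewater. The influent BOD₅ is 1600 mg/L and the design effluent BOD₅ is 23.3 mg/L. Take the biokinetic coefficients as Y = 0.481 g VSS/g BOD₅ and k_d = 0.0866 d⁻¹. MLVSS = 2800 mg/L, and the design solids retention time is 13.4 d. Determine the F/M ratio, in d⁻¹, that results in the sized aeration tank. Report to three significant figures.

F/M ≈ 0.340 d⁻¹

From the SRT design equation V = Y Q (S₀−S) θ_c / [X (1 + k_d θ_c)] = 0.481 × 2530 × (1600 − 23.3) × 13.4 / [2800 × (1 + 0.0866 × 13.4)] = 2.57×10^7 / 6049 = 4250 m³.
F/M = applied load / biomass = Q·S₀/(V·X) = 2530 × 1600 / (4250 × 2800) = 0.3401 d⁻¹.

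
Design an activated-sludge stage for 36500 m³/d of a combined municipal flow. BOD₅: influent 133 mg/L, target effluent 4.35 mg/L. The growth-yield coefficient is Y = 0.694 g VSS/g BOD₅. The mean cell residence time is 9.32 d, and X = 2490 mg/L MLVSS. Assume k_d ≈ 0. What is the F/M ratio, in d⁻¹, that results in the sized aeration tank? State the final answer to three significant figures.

F/M ≈ 0.160 d⁻¹

V·X = Y·Q·ΔS·θ_c gives V = 0.694 × 36500 × (133 − 4.35) × 9.32 / 2490 = 12198 m³.
Food-to-microorganism ratio F/M = Q S₀ / (V X) = 36500 × 133 / (12198 × 2490) = 0.1598 d⁻¹.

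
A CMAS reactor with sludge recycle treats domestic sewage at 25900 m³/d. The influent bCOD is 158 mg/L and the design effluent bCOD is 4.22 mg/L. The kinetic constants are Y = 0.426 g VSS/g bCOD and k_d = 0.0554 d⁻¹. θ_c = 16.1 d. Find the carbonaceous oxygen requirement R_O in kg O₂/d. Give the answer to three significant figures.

R_O ≈ 2710 kg O₂/d

Y_obs = Y / (1 + k_d θ_c) = 0.426 / (1 + 0.0554 × 16.1) = 0.426 / 1.892 = 0.2252.
Substrate removed = Q·(S₀ − S) = 25900 m³/d × (158 − 4.22) g/m³ = 3.98×10^6 g/d = 3983 kg/d.
Net sludge production P_X = 0.2252 × 3983 = 896.8 kg VSS/d.
R_O = Q·ΔS − 1.42 P_X = 3983 − 1273 = 2709 kg O₂/d.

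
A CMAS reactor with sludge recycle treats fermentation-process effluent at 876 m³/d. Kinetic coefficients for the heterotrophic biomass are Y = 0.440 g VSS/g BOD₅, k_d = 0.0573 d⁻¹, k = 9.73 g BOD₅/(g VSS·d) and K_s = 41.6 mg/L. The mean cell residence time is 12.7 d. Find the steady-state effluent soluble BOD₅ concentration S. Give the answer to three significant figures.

S ≈ 1.37 mg/L

For a completely mixed reactor with recycle the Lawrence–McCarty relation gives S = K_s·(1 + k_d·θ_c) / [θ_c·(Y·k − k_d) − 1] = 41.6 × (1 + 0.0573 × 12.7) / [12.7 × (0.440 × 9.73 − 0.0573) − 1] = 71.87 / 52.64 = 1.365 mg/L.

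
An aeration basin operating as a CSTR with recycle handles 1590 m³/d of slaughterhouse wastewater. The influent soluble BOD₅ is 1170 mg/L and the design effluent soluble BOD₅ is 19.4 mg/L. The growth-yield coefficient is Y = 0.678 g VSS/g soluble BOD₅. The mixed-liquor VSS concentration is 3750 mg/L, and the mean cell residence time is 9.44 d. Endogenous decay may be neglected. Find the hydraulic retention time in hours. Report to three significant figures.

τ ≈ 47.1 h

V·X = Y·Q·ΔS·θ_c gives V = 0.678 × 1590 × (1170 − 19.4) × 9.44 / 3750 = 3122 m³.
Hydraulic retention time τ = V/Q = 3122 / 1590 = 1.964 d = 47.13 h.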